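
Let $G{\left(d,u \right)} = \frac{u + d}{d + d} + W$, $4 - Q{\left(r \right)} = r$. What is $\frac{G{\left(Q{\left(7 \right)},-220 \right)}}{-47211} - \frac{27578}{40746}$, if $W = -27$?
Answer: $- \frac{1302399209}{1923659406} \approx -0.67704$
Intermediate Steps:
$Q{\left(r \right)} = 4 - r$
$G{\left(d,u \right)} = -27 + \frac{d + u}{2 d}$ ($G{\left(d,u \right)} = \frac{u + d}{d + d} - 27 = \frac{d + u}{2 d} - 27 = -27 + \frac{d + u}{2 d}$)
$\frac{G{\left(Q{\left(7 \right)},-220 \right)}}{-47211} - \frac{27578}{40746} = \frac{\frac{1}{2} \frac{1}{4 - 7} \left(-220 - 53 \left(4 - 7\right)\right)}{-47211} - \frac{27578}{40746} = \frac{-220 - 53 \left(4 - 7\right)}{2 \left(4 - 7\right)} \left(- \frac{1}{47211}\right) - \frac{13789}{20373} = \frac{-220 - -159}{2 \left(-3\right)} \left(- \frac{1}{47211}\right) - \frac{13789}{20373} = \frac{1}{2} \left(- \frac{1}{3}\right) \left(-220 + 159\right) \left(- \frac{1}{47211}\right) - \frac{13789}{20373} = \frac{1}{2} \left(- \frac{1}{3}\right) \left(-61\right) \left(- \frac{1}{47211}\right) - \frac{13789}{20373} = \frac{61}{6} \left(- \frac{1}{47211}\right) - \frac{13789}{20373} = - \frac{61}{283266} - \frac{13789}{20373} = - \frac{1302399209}{1923659406}$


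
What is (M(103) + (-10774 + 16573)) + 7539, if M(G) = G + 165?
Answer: 13606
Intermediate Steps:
M(G) = 165 + G
(M(103) + (-10774 + 16573)) + 7539 = ((165 + 103) + (-10774 + 16573)) + 7539 = (268 + 5799) + 7539 = 6067 + 7539 = 13606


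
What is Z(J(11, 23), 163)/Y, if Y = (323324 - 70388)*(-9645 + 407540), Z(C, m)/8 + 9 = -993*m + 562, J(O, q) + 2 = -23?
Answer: -161306/12580246215 ≈ -1.2822e-5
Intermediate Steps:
J(O, q) = -25 (J(O, q) = -2 - 23 = -25)
Z(C, m) = 4424 - 7944*m (Z(C, m) = -72 + 8*(-993*m + 562) = -72 + 8*(562 - 993*m) = -72 + (4496 - 7944*m) = 4424 - 7944*m)
Y = 100641969720 (Y = 252936*397895 = 100641969720)
Z(J(11, 23), 163)/Y = (4424 - 7944*163)/100641969720 = (4424 - 1294872)*(1/100641969720) = -1290448*1/100641969720 = -161306/12580246215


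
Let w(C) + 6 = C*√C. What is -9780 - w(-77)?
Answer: -9774 + 77*I*√77 ≈ -9774.0 + 675.67*I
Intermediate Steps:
w(C) = -6 + C^(3/2) (w(C) = -6 + C*√C = -6 + C^(3/2))
-9780 - w(-77) = -9780 - (-6 + (-77)^(3/2)) = -9780 - (-6 - 77*I*√77) = -9780 + (6 + 77*I*√77) = -9774 + 77*I*√77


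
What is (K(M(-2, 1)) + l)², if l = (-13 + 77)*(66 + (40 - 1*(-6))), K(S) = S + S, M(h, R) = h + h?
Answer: 51265600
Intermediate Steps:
M(h, R) = 2*h
K(S) = 2*S
l = 7168 (l = 64*(66 + (40 + 6)) = 64*(66 + 46) = 64*112 = 7168)
(K(M(-2, 1)) + l)² = (2*(2*(-2)) + 7168)² = (2*(-4) + 7168)² = (-8 + 7168)² = 7160² = 51265600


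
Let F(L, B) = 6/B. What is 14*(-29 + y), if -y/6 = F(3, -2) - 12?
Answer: 854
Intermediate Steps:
y = 90 (y = -6*(6/(-2) - 12) = -6*(6*(-½) - 12) = -6*(-3 - 12) = -6*(-15) = 90)
14*(-29 + y) = 14*(-29 + 90) = 14*61 = 854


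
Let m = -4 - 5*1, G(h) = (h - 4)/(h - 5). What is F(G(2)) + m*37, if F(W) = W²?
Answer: -2993/9 ≈ -332.56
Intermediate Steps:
G(h) = (-4 + h)/(-5 + h)
m = -9 (m = -4 - 5 = -9)
F(G(2)) + m*37 = ((-4 + 2)/(-5 + 2))² - 9*37 = (-2/(-3))² - 333 = (-⅓*(-2))² - 333 = (⅔)² - 333 = 4/9 - 333 = -2993/9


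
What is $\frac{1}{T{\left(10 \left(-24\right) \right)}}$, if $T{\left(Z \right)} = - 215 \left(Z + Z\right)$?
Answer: $\frac{1}{103200} \approx 9.6899 \cdot 10^{-6}$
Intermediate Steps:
$T{\left(Z \right)} = - 430 Z$ ($T{\left(Z \right)} = - 215 \cdot 2 Z = - 430 Z$)
$\frac{1}{T{\left(10 \left(-24\right) \right)}} = \frac{1}{\left(-430\right) 10 \left(-24\right)} = \frac{1}{\left(-430\right) \left(-240\right)} = \frac{1}{103200}$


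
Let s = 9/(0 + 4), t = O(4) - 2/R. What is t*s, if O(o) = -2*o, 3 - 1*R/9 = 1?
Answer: -73/4 ≈ -18.250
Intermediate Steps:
R = 18 (R = 27 - 9*1 = 27 - 9 = 18)
t = -73/9 (t = -2*4 - 2/18 = -8 + (1/18)*(-2) = -8 - 1/9 = -73/9 ≈ -8.1111)
s = 9/4 ≈ 2.2500
t*s = -73/9*9/4 = -73/4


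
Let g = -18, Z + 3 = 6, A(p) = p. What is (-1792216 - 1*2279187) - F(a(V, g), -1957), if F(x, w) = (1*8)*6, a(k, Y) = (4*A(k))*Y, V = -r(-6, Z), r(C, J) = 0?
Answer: -4071451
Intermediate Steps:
Z = 3 (Z = -3 + 6 = 3)
V = 0 (V = -1*0 = 0)
a(k, Y) = 4*Y*k (a(k, Y) = (4*k)*Y = 4*Y*k)
F(x, w) = 48 (F(x, w) = 8*6 = 48)
(-1792216 - 1*2279187) - F(a(V, g), -1957) = (-1792216 - 1*2279187) - 1*48 = (-1792216 - 2279187) - 48 = -4071403 - 48 = -4071451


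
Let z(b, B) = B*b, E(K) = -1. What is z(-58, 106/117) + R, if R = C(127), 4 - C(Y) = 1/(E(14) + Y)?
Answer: -8837/182 ≈ -48.555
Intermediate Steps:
C(Y) = 4 - 1/(-1 + Y)
R = 503/126 (R = (-5 + 4*127)/(-1 + 127) = (-5 + 508)/126 = (1/126)*503 = 503/126 ≈ 3.9921)
z(-58, 106/117) + R = (106/117)*(-58) + 503/126 = -6148/117 + 503/126 = -8837/182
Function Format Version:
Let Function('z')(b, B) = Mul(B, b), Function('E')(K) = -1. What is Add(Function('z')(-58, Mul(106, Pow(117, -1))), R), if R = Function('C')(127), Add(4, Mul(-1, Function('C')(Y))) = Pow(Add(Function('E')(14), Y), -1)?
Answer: Rational(-8837, 182) ≈ -48.555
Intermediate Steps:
Function('C')(Y) = Add(4, Mul(-1, Pow(Add(-1, Y), -1)))
R = Rational(503, 126) (R = Mul(Pow(Add(-1, 127), -1), Add(-5, Mul(4, 127))) = Mul(Pow(126, -1), Add(-5, 508)) = Mul(Rational(1, 126), 503) = Rational(503, 126) ≈ 3.9921)
Add(Function('z')(-58, Mul(106, Pow(117, -1))), R) = Add(Mul(Mul(106, Pow(117, -1)), -58), Rational(503, 126)) = Add(Mul(Mul(106, Rational(1, 117)), -58), Rational(503, 126)) = Add(Mul(Rational(106, 117), -58), Rational(503, 126)) = Add(Rational(-6148, 117), Rational(503, 126)) = Rational(-8837, 182)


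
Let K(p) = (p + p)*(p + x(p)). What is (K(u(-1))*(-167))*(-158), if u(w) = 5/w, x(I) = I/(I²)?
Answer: 1372072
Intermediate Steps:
x(I) = 1/I (x(I) = I/I² = 1/I)
K(p) = 2*p*(p + 1/p) (K(p) = (p + p)*(p + 1/p) = (2*p)*(p + 1/p) = 2*p*(p + 1/p))
(K(u(-1))*(-167))*(-158) = ((2 + 2*(5/(-1))²)*(-167))*(-158) = ((2 + 2*(5*(-1))²)*(-167))*(-158) = ((2 + 2*(-5)²)*(-167))*(-158) = ((2 + 2*25)*(-167))*(-158) = ((2 + 50)*(-167))*(-158) = (52*(-167))*(-158) = -8684*(-158) = 1372072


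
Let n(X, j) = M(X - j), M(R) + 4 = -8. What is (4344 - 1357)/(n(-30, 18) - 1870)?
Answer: -2987/1882 ≈ -1.5871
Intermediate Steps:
M(R) = -12 (M(R) = -4 - 8 = -12)
n(X, j) = -12
(4344 - 1357)/(n(-30, 18) - 1870) = (4344 - 1357)/(-12 - 1870) = 2987/(-1882) = 2987*(-1/1882) = -2987/1882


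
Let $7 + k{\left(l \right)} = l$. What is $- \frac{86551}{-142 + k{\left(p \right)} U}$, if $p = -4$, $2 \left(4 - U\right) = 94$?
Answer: $- \frac{86551}{331} \approx -261.48$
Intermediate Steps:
$U = -43$ ($U = 4 - 47 = -43$)
$k{\left(l \right)} = -7 + l$
$- \frac{86551}{-142 + k{\left(p \right)} U} = - \frac{86551}{-142 + \left(-7 - 4\right) \left(-43\right)} = - \frac{86551}{-142 - -473} = - \frac{86551}{-142 + 473} = - \frac{86551}{331}$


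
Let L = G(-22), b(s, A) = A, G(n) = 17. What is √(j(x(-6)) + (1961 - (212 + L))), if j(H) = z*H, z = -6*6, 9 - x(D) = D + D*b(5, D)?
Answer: 2*√622 ≈ 49.880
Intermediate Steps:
x(D) = 9 - D - D² (x(D) = 9 - (D + D*D) = 9 - (D + D²) = 9 + (-D - D²) = 9 - D - D²)
z = -36
L = 17
j(H) = -36*H
√(j(x(-6)) + (1961 - (212 + L))) = √(-36*(9 - 1*(-6) - 1*(-6)²) + (1961 - (212 + 17))) = √(-36*(9 + 6 - 1*36) + (1961 - 1*229)) = √(-36*(9 + 6 - 36) + (1961 - 229)) = √(-36*(-21) + 1732) = √(756 + 1732) = √2488 = 2*√622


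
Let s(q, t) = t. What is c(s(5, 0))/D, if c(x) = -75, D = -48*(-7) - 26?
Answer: -15/62 ≈ -0.24194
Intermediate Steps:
D = 310 (D = 336 - 26 = 310)
c(s(5, 0))/D = -75/310 = -75*1/310 = -15/62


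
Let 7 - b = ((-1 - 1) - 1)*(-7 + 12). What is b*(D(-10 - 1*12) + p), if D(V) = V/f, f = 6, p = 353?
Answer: 23056/3 ≈ 7685.3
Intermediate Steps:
D(V) = V/6
b = 22 (b = 7 - ((-1 - 1) - 1)*(-7 + 12) = 7 - (-2 - 1)*5 = 7 - (-3)*5 = 7 - 1*(-15) = 7 + 15 = 22)
b*(D(-10 - 1*12) + p) = 22*((-10 - 1*12)/6 + 353) = 22*((-10 - 12)/6 + 353) = 22*((1/6)*(-22) + 353) = 22*(-11/3 + 353) = 22*(1048/3) = 23056/3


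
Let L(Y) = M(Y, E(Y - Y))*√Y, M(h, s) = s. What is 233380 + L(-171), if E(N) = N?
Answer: 233380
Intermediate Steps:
L(Y) = 0 (L(Y) = (Y - Y)*√Y = 0*√Y = 0)
233380 + L(-171) = 233380 + 0 = 233380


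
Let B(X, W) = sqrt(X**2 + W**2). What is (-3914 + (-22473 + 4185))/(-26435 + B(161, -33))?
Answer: 117381974/139756443 + 22202*sqrt(27010)/698782215 ≈ 0.84513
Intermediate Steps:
B(X, W) = sqrt(W**2 + X**2)
(-3914 + (-22473 + 4185))/(-26435 + B(161, -33)) = (-3914 + (-22473 + 4185))/(-26435 + sqrt((-33)**2 + 161**2)) = (-3914 - 18288)/(-26435 + sqrt(1089 + 25921)) = -22202/(-26435 + sqrt(27010))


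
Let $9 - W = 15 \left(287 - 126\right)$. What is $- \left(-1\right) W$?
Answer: $-2406$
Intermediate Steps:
$W = -2406$ ($W = 9 - 15 \left(287 - 126\right) = 9 - 15 \cdot 161 = 9 - 2415 = -2406$)
$- \left(-1\right) W = - \left(-1\right) \left(-2406\right) = \left(-1\right) 2406 = -2406$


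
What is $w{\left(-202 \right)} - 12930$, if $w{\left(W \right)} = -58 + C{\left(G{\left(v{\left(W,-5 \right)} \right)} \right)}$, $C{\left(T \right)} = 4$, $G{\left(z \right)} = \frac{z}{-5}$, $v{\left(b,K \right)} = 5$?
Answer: $-12984$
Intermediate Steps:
$G{\left(z \right)} = - \frac{z}{5}$ ($G{\left(z \right)} = z \left(- \frac{1}{5}\right) = - \frac{z}{5}$)
$w{\left(W \right)} = -54$ ($w{\left(W \right)} = -58 + 4 = -54$)
$w{\left(-202 \right)} - 12930 = -54 - 12930 = -12984$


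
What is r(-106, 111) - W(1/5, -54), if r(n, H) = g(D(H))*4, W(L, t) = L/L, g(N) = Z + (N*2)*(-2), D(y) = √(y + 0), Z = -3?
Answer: -13 - 16*√111 ≈ -181.57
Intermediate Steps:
D(y) = √y
g(N) = -3 - 4*N (g(N) = -3 + (N*2)*(-2) = -3 + (2*N)*(-2) = -3 - 4*N)
W(L, t) = 1
r(n, H) = -12 - 16*√H (r(n, H) = (-3 - 4*√H)*4 = -12 - 16*√H)
r(-106, 111) - W(1/5, -54) = (-12 - 16*√111) - 1*1 = (-12 - 16*√111) - 1 = -13 - 16*√111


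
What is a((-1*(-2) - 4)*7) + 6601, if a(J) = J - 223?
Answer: 6364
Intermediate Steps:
a(J) = -223 + J
a((-1*(-2) - 4)*7) + 6601 = (-223 + (-1*(-2) - 4)*7) + 6601 = (-223 + (2 - 4)*7) + 6601 = (-223 - 2*7) + 6601 = (-223 - 14) + 6601 = -237 + 6601 = 6364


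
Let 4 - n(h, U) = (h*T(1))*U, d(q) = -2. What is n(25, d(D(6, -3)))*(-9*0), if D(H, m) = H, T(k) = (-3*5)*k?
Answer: 0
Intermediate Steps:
T(k) = -15*k
n(h, U) = 4 + 15*U*h (n(h, U) = 4 - h*(-15*1)*U = 4 - h*(-15)*U = 4 - (-15*h)*U = 4 - (-15)*U*h = 4 + 15*U*h)
n(25, d(D(6, -3)))*(-9*0) = (4 + 15*(-2)*25)*(-9*0) = (4 - 750)*0 = -746*0 = 0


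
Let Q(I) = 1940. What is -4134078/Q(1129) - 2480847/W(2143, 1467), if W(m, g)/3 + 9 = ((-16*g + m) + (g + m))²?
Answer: -324487234239829/152272031720 ≈ -2131.0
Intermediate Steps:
W(m, g) = -27 + 3*(-15*g + 2*m)² (W(m, g) = -27 + 3*((-16*g + m) + (g + m))² = -27 + 3*((m - 16*g) + (g + m))² = -27 + 3*(-15*g + 2*m)²)
-4134078/Q(1129) - 2480847/W(2143, 1467) = -4134078/1940 - 2480847/(-27 + 3*(-2*2143 + 15*1467)²) = -4134078*1/1940 - 2480847/(-27 + 3*(-4286 + 22005)²) = -2067039/970 - 2480847/(-27 + 3*17719²) = -2067039/970 - 2480847/(-27 + 3*313962961) = -2067039/970 - 2480847/(-27 + 941888883) = -2067039/970 - 2480847/941888856 = -2067039/970 - 2480847*1/941888856 = -2067039/970 - 826949/313962952 = -324487234239829/152272031720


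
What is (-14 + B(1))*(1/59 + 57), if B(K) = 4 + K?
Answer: -30276/59 ≈ -513.15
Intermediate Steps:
(-14 + B(1))*(1/59 + 57) = (-14 + (4 + 1))*(1/59 + 57) = (-14 + 5)*(1/59 + 57) = -9*3364/59 = -30276/59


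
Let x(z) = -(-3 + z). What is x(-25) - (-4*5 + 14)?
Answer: 34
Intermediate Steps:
x(z) = 3 - z
x(-25) - (-4*5 + 14) = (3 - 1*(-25)) - (-4*5 + 14) = (3 + 25) - (-20 + 14) = 28 - 1*(-6) = 28 + 6 = 34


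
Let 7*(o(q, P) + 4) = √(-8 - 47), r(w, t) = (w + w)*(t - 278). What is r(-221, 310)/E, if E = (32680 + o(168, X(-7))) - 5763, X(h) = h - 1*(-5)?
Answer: -2331527016/4436396117 + 12376*I*√55/4436396117 ≈ -0.52555 + 2.0689e-5*I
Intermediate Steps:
X(h) = 5 + h (X(h) = h + 5 = 5 + h)
r(w, t) = 2*w*(-278 + t) (r(w, t) = (2*w)*(-278 + t) = 2*w*(-278 + t))
o(q, P) = -4 + I*√55/7 (o(q, P) = -4 + √(-8 - 47)/7 = -4 + √(-55)/7 = -4 + (I*√55)/7 = -4 + I*√55/7)
E = 26913 + I*√55/7 (E = (32680 + (-4 + I*√55/7)) - 5763 = (32676 + I*√55/7) - 5763 = 26913 + I*√55/7 ≈ 26913.0 + 1.0595*I)
r(-221, 310)/E = (2*(-221)*(-278 + 310))/(26913 + I*√55/7) = (2*(-221)*32)/(26913 + I*√55/7) = -14144/(26913 + I*√55/7)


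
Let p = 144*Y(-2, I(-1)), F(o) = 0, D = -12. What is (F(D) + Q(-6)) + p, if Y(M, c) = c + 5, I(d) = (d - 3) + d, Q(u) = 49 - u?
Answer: 55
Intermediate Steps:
I(d) = -3 + 2*d (I(d) = (-3 + d) + d = -3 + 2*d)
Y(M, c) = 5 + c
p = 0 (p = 144*(5 + (-3 + 2*(-1))) = 144*(5 + (-3 - 2)) = 144*(5 - 5) = 144*0 = 0)
(F(D) + Q(-6)) + p = (0 + (49 - 1*(-6))) + 0 = (0 + (49 + 6)) + 0 = (0 + 55) + 0 = 55 + 0 = 55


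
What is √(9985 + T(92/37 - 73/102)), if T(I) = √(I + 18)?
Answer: √(142217113860 + 3774*√281597010)/3774 ≈ 99.947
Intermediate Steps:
T(I) = √(18 + I)
√(9985 + T(92/37 - 73/102)) = √(9985 + √(18 + (92/37 - 73/102))) = √(9985 + √(18 + 6683/3774)) = √(9985 + √(74615/3774)) = √(9985 + √281597010/3774)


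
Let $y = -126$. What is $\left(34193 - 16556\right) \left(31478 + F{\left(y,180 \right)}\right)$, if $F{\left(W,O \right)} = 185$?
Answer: $558440331$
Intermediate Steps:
$\left(34193 - 16556\right) \left(31478 + F{\left(y,180 \right)}\right) = \left(34193 - 16556\right) \left(31478 + 185\right) = 17637 \cdot 31663 = 558440331$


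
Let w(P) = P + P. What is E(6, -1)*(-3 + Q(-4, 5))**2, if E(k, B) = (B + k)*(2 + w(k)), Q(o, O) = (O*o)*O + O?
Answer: 672280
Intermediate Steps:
Q(o, O) = O + o*O**2 (Q(o, O) = o*O**2 + O = O + o*O**2)
w(P) = 2*P
E(k, B) = (2 + 2*k)*(B + k) (E(k, B) = (B + k)*(2 + 2*k) = (2 + 2*k)*(B + k))
E(6, -1)*(-3 + Q(-4, 5))**2 = (2*(-1) + 2*6 + 2*6**2 + 2*(-1)*6)*(-3 + 5*(1 + 5*(-4)))**2 = (-2 + 12 + 2*36 - 12)*(-3 + 5*(1 - 20))**2 = (-2 + 12 + 72 - 12)*(-3 + 5*(-19))**2 = 70*(-3 - 95)**2 = 70*(-98)**2 = 70*9604 = 672280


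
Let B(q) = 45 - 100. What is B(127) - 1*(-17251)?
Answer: 17196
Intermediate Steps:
B(q) = -55
B(127) - 1*(-17251) = -55 - 1*(-17251) = -55 + 17251 = 17196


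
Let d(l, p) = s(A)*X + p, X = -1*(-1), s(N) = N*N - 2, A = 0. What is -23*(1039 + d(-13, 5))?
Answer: -23966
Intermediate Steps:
s(N) = -2 + N**2 (s(N) = N**2 - 2 = -2 + N**2)
X = 1
d(l, p) = -2 + p (d(l, p) = (-2 + 0**2)*1 + p = (-2 + 0)*1 + p = -2*1 + p = -2 + p)
-23*(1039 + d(-13, 5)) = -23*(1039 + (-2 + 5)) = -23*(1039 + 3) = -23*1042 = -23966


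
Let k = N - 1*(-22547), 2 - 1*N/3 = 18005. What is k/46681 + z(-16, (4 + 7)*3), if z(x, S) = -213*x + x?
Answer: 158310490/46681 ≈ 3391.3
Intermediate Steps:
N = -54009 (N = 6 - 3*18005 = 6 - 54015 = -54009)
z(x, S) = -212*x
k = -31462 (k = -54009 - 1*(-22547) = -54009 + 22547 = -31462)
k/46681 + z(-16, (4 + 7)*3) = -31462/46681 - 212*(-16) = -31462*1/46681 + 3392 = -31462/46681 + 3392 = 158310490/46681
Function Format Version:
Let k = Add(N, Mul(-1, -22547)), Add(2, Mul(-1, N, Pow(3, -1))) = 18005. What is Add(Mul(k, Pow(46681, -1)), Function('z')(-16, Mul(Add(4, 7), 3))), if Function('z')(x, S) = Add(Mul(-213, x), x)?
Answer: Rational(158310490, 46681) ≈ 3391.3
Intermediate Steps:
N = -54009 (N = Add(6, Mul(-3, 18005)) = Add(6, -54015) = -54009)
Function('z')(x, S) = Mul(-212, x)
k = -31462 (k = Add(-54009, Mul(-1, -22547)) = Add(-54009, 22547) = -31462)
Add(Mul(k, Pow(46681, -1)), Function('z')(-16, Mul(Add(4, 7), 3))) = Add(Mul(-31462, Pow(46681, -1)), Mul(-212, -16)) = Add(Mul(-31462, Rational(1, 46681)), 3392) = Add(Rational(-31462, 46681), 3392) = Rational(158310490, 46681)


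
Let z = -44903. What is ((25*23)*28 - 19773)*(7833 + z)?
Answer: 136158110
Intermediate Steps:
((25*23)*28 - 19773)*(7833 + z) = ((25*23)*28 - 19773)*(7833 - 44903) = (575*28 - 19773)*(-37070) = (16100 - 19773)*(-37070) = -3673*(-37070) = 136158110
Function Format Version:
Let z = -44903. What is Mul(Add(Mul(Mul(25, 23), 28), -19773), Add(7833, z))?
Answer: 136158110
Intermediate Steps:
Mul(Add(Mul(Mul(25, 23), 28), -19773), Add(7833, z)) = Mul(Add(Mul(Mul(25, 23), 28), -19773), Add(7833, -44903)) = Mul(Add(Mul(575, 28), -19773), -37070) = Mul(Add(16100, -19773), -37070) = Mul(-3673, -37070) = 136158110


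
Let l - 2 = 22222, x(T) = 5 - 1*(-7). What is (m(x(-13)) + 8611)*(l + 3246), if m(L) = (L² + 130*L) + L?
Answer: 263028690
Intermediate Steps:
x(T) = 12 (x(T) = 5 + 7 = 12)
m(L) = L² + 131*L
l = 22224 (l = 2 + 22222 = 22224)
(m(x(-13)) + 8611)*(l + 3246) = (12*(131 + 12) + 8611)*(22224 + 3246) = (12*143 + 8611)*25470 = (1716 + 8611)*25470 = 10327*25470 = 263028690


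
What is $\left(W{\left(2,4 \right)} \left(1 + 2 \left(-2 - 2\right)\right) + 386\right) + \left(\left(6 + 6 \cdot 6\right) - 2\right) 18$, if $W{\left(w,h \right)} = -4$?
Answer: $1134$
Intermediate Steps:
$\left(W{\left(2,4 \right)} \left(1 + 2 \left(-2 - 2\right)\right) + 386\right) + \left(\left(6 + 6 \cdot 6\right) - 2\right) 18 = \left(- 4 \left(1 + 2 \left(-2 - 2\right)\right) + 386\right) + \left(\left(6 + 6 \cdot 6\right) - 2\right) 18 = \left(- 4 \left(1 + 2 \left(-4\right)\right) + 386\right) + \left(\left(6 + 36\right) - 2\right) 18 = \left(- 4 \left(1 - 8\right) + 386\right) + \left(42 - 2\right) 18 = \left(\left(-4\right) \left(-7\right) + 386\right) + 40 \cdot 18 = \left(28 + 386\right) + 720 = 414 + 720 = 1134$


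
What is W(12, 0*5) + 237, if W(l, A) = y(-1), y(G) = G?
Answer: 236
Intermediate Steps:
W(l, A) = -1
W(12, 0*5) + 237 = -1 + 237 = 236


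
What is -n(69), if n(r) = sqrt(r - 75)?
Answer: -I*sqrt(6) ≈ -2.4495*I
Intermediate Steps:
n(r) = sqrt(-75 + r)
-n(69) = -sqrt(-75 + 69) = -sqrt(-6) = -I*sqrt(6)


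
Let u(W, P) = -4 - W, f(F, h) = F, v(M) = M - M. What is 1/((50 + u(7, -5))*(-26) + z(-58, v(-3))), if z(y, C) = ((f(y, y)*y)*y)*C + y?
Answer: -1/1072 ≈ -0.00093284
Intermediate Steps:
v(M) = 0
z(y, C) = y + C*y³ (z(y, C) = ((y*y)*y)*C + y = (y²*y)*C + y = y³*C + y = C*y³ + y = y + C*y³)
1/((50 + u(7, -5))*(-26) + z(-58, v(-3))) = 1/((50 + (-4 - 1*7))*(-26) + (-58 + 0*(-58)³)) = 1/((50 + (-4 - 7))*(-26) + (-58 + 0*(-195112))) = 1/((50 - 11)*(-26) + (-58 + 0)) = 1/(39*(-26) - 58) = 1/(-1014 - 58) = 1/(-1072) = -1/1072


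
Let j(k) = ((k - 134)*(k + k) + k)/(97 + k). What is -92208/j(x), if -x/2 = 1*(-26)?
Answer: 3434748/2119 ≈ 1620.9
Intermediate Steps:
x = 52 (x = -2*(-26) = 52)
j(k) = (k + 2*k*(-134 + k))/(97 + k) (j(k) = ((-134 + k)*(2*k) + k)/(97 + k) = (2*k*(-134 + k) + k)/(97 + k) = (k + 2*k*(-134 + k))/(97 + k))
-92208/j(x) = -92208*(97 + 52)/(52*(-267 + 2*52)) = -92208*149/(52*(-267 + 104)) = -92208/(52*(1/149)*(-163)) = -92208/(-8476/149) = -92208*(-149/8476) = 3434748/2119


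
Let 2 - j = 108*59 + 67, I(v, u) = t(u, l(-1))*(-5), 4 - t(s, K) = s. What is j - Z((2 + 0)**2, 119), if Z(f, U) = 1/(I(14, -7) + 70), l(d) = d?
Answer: -96556/15 ≈ -6437.1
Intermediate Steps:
t(s, K) = 4 - s
I(v, u) = -20 + 5*u (I(v, u) = (4 - u)*(-5) = -20 + 5*u)
Z(f, U) = 1/15 (Z(f, U) = 1/((-20 + 5*(-7)) + 70) = 1/((-20 - 35) + 70) = 1/(-55 + 70) = 1/15)
j = -6437 (j = 2 - (108*59 + 67) = 2 - (6372 + 67) = 2 - 1*6439 = 2 - 6439 = -6437)
j - Z((2 + 0)**2, 119) = -6437 - 1*1/15 = -6437 - 1/15 = -96556/15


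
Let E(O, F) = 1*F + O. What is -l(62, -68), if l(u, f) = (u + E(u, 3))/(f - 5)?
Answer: 127/73 ≈ 1.7397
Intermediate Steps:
E(O, F) = F + O
l(u, f) = (3 + 2*u)/(-5 + f) (l(u, f) = (u + (3 + u))/(f - 5) = (3 + 2*u)/(-5 + f))
-l(62, -68) = -(3 + 2*62)/(-5 - 68) = -(3 + 124)/(-73) = -(-1)*127/73 = -1*(-127/73) = 127/73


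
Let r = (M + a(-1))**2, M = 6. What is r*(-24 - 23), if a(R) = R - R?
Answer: -1692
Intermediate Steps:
a(R) = 0
r = 36 (r = (6 + 0)**2 = 6**2 = 36)
r*(-24 - 23) = 36*(-24 - 23) = 36*(-47) = -1692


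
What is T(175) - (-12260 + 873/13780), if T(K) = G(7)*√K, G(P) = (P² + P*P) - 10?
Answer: 168941927/13780 + 440*√7 ≈ 13424.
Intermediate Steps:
G(P) = -10 + 2*P² (G(P) = (P² + P²) - 10 = 2*P² - 10 = -10 + 2*P²)
T(K) = 88*√K (T(K) = (-10 + 2*7²)*√K = (-10 + 2*49)*√K = (-10 + 98)*√K = 88*√K)
T(175) - (-12260 + 873/13780) = 88*√175 - (-12260 + 873/13780) = 88*(5*√7) - (-12260 + 873*(1/13780)) = 440*√7 - (-12260 + 873/13780) = 440*√7 - 1*(-168941927/13780) = 440*√7 + 168941927/13780 = 168941927/13780 + 440*√7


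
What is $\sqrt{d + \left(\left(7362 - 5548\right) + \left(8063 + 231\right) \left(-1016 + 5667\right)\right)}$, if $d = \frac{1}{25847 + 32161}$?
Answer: $\frac{\sqrt{32452382457505830}}{29004} \approx 6211.1$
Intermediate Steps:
$d = \frac{1}{58008} \approx 1.7239 \cdot 10^{-5}$
$\sqrt{d + \left(\left(7362 - 5548\right) + \left(8063 + 231\right) \left(-1016 + 5667\right)\right)} = \sqrt{\frac{1}{58008} + \left(\left(7362 - 5548\right) + \left(8063 + 231\right) \left(-1016 + 5667\right)\right)} = \sqrt{\frac{1}{58008} + \left(1814 + 8294 \cdot 4651\right)} = \sqrt{\frac{1}{58008} + \left(1814 + 38575394\right)} = \sqrt{\frac{1}{58008} + 38577208} = \sqrt{\frac{2237786681665}{58008}} = \frac{\sqrt{32452382457505830}}{29004}$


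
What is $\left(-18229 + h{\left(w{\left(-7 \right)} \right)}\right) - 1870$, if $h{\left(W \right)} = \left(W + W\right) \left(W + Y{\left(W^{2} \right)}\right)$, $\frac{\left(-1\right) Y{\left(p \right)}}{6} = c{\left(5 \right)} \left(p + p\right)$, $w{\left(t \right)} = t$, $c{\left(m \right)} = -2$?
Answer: $-36465$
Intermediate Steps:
$Y{\left(p \right)} = 24 p$ ($Y{\left(p \right)} = - 6 \left(- 2 \left(p + p\right)\right) = - 6 \left(- 2 \cdot 2 p\right) = - 6 \left(- 4 p\right) = 24 p$)
$h{\left(W \right)} = 2 W \left(W + 24 W^{2}\right)$ ($h{\left(W \right)} = \left(W + W\right) \left(W + 24 W^{2}\right) = 2 W \left(W + 24 W^{2}\right)$)
$\left(-18229 + h{\left(w{\left(-7 \right)} \right)}\right) - 1870 = \left(-18229 + \left(-7\right)^{2} \left(2 + 48 \left(-7\right)\right)\right) - 1870 = \left(-18229 + 49 \left(2 - 336\right)\right) - 1870 = \left(-18229 + 49 \left(-334\right)\right) - 1870 = \left(-18229 - 16366\right) - 1870 = -34595 - 1870 = -36465$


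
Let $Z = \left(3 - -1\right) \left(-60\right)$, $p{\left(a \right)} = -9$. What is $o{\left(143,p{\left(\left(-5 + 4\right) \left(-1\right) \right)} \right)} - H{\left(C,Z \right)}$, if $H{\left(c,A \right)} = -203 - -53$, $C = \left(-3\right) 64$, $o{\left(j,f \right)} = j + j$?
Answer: $436$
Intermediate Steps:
$o{\left(j,f \right)} = 2 j$
$C = -192$
$Z = -240$ ($Z = \left(3 + 1\right) \left(-60\right) = 4 \left(-60\right) = -240$)
$H{\left(c,A \right)} = -150$ ($H{\left(c,A \right)} = -203 + 53 = -150$)
$o{\left(143,p{\left(\left(-5 + 4\right) \left(-1\right) \right)} \right)} - H{\left(C,Z \right)} = 2 \cdot 143 - -150 = 286 + 150 = 436$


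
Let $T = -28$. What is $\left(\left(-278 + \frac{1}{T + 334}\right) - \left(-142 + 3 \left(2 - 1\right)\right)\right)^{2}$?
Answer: $\frac{1809056089}{93636} \approx 19320.0$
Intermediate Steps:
$\left(\left(-278 + \frac{1}{T + 334}\right) - \left(-142 + 3 \left(2 - 1\right)\right)\right)^{2} = \left(\left(-278 + \frac{1}{-28 + 334}\right) - \left(-142 + 3 \left(2 - 1\right)\right)\right)^{2} = \left(\left(-278 + \frac{1}{306}\right) + \left(\left(-3\right) 1 + 142\right)\right)^{2} = \left(\left(-278 + \frac{1}{306}\right) + \left(-3 + 142\right)\right)^{2} = \left(- \frac{85067}{306} + 139\right)^{2} = \left(- \frac{42533}{306}\right)^{2} = \frac{1809056089}{93636}$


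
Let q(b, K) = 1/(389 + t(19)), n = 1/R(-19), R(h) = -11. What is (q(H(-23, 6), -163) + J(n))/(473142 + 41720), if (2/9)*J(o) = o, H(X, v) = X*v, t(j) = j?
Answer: -1825/2310700656 ≈ -7.8980e-7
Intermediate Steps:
n = -1/11 (n = 1/(-11) = -1/11 ≈ -0.090909)
J(o) = 9*o/2
q(b, K) = 1/408 (q(b, K) = 1/(389 + 19) = 1/408)
(q(H(-23, 6), -163) + J(n))/(473142 + 41720) = (1/408 + (9/2)*(-1/11))/(473142 + 41720) = (1/408 - 9/22)/514862 = -1825/4488*1/514862 = -1825/2310700656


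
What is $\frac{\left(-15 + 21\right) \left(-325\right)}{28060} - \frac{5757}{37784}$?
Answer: $- \frac{11761011}{53010952} \approx -0.22186$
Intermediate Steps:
$\frac{\left(-15 + 21\right) \left(-325\right)}{28060} - \frac{5757}{37784} = 6 \left(-325\right) \frac{1}{28060} - \frac{5757}{37784} = \left(-1950\right) \frac{1}{28060} - \frac{5757}{37784} = - \frac{195}{2806} - \frac{5757}{37784} = - \frac{11761011}{53010952}$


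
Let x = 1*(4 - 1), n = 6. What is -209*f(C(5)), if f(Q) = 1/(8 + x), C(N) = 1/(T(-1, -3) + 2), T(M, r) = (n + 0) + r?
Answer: -19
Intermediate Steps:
x = 3 (x = 1*3 = 3)
T(M, r) = 6 + r (T(M, r) = (6 + 0) + r = 6 + r)
C(N) = ⅕ (C(N) = 1/((6 - 3) + 2) = 1/(3 + 2) = 1/5 = ⅕)
f(Q) = 1/11 (f(Q) = 1/(8 + 3) = 1/11)
-209*f(C(5)) = -209*1/11 = -19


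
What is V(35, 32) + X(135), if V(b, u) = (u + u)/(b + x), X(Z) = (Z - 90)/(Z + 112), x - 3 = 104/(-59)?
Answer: 514441/264043 ≈ 1.9483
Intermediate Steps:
x = 73/59 (x = 3 + 104/(-59) = 3 + 104*(-1/59) = 3 - 104/59 = 73/59 ≈ 1.2373)
X(Z) = (-90 + Z)/(112 + Z)
V(b, u) = 2*u/(73/59 + b) (V(b, u) = (u + u)/(b + 73/59) = (2*u)/(73/59 + b) = 2*u/(73/59 + b))
V(35, 32) + X(135) = 118*32/(73 + 59*35) + (-90 + 135)/(112 + 135) = 118*32/(73 + 2065) + 45/247 = 118*32/2138 + (1/247)*45 = 118*32*(1/2138) + 45/247 = 1888/1069 + 45/247 = 514441/264043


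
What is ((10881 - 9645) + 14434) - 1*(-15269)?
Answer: 30939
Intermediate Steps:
((10881 - 9645) + 14434) - 1*(-15269) = (1236 + 14434) + 15269 = 15670 + 15269 = 30939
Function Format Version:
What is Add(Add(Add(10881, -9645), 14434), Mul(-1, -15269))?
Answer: 30939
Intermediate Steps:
Add(Add(Add(10881, -9645), 14434), Mul(-1, -15269)) = Add(Add(1236, 14434), 15269) = Add(15670, 15269) = 30939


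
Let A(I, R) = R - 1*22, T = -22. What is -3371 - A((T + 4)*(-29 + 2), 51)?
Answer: -3400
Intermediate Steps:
A(I, R) = -22 + R (A(I, R) = R - 22 = -22 + R)
-3371 - A((T + 4)*(-29 + 2), 51) = -3371 - (-22 + 51) = -3371 - 1*29 = -3371 - 29 = -3400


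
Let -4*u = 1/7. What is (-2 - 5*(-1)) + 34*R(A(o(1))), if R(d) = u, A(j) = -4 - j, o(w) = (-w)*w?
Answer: 25/14 ≈ 1.7857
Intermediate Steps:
o(w) = -w²
u = -1/28 (u = -1/(4*7) = -¼*⅐ = -1/28 ≈ -0.035714)
R(d) = -1/28
(-2 - 5*(-1)) + 34*R(A(o(1))) = (-2 - 5*(-1)) + 34*(-1/28) = (-2 + 5) - 17/14 = 3 - 17/14 = 25/14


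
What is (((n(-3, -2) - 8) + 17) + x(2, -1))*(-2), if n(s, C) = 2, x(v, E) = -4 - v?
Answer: -10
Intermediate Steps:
(((n(-3, -2) - 8) + 17) + x(2, -1))*(-2) = (((2 - 8) + 17) + (-4 - 1*2))*(-2) = ((-6 + 17) + (-4 - 2))*(-2) = (11 - 6)*(-2) = 5*(-2) = -10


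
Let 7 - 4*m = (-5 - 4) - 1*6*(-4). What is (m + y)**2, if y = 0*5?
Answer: 4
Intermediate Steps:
y = 0
m = -2 (m = 7/4 - ((-5 - 4) - 1*6*(-4))/4 = 7/4 - (-9 - 6*(-4))/4 = 7/4 - (-9 + 24)/4 = 7/4 - 1/4*15 = 7/4 - 15/4 = -2)
(m + y)**2 = (-2 + 0)**2 = (-2)**2 = 4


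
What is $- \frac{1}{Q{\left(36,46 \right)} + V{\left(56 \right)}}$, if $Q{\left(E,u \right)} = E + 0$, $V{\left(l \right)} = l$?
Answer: $- \frac{1}{92} \approx -0.01087$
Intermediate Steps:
$Q{\left(E,u \right)} = E$
$- \frac{1}{Q{\left(36,46 \right)} + V{\left(56 \right)}} = - \frac{1}{36 + 56} = - \frac{1}{92}$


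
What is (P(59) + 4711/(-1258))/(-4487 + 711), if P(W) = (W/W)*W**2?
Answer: -4374387/4750208 ≈ -0.92088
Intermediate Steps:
P(W) = W**2 (P(W) = 1*W**2 = W**2)
(P(59) + 4711/(-1258))/(-4487 + 711) = (59**2 + 4711/(-1258))/(-4487 + 711) = (3481 + 4711*(-1/1258))/(-3776) = (3481 - 4711/1258)*(-1/3776) = (4374387/1258)*(-1/3776) = -4374387/4750208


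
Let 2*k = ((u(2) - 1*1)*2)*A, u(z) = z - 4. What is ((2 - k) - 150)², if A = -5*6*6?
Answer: 473344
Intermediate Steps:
u(z) = -4 + z
A = -180 (A = -30*6 = -180)
k = 540 (k = ((((-4 + 2) - 1*1)*2)*(-180))/2 = (((-2 - 1)*2)*(-180))/2 = (-3*2*(-180))/2 = (-6*(-180))/2 = (½)*1080 = 540)
((2 - k) - 150)² = ((2 - 1*540) - 150)² = ((2 - 540) - 150)² = (-538 - 150)² = (-688)² = 473344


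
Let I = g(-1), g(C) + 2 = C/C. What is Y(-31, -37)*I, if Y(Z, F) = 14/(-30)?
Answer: 7/15 ≈ 0.46667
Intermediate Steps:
g(C) = -1 (g(C) = -2 + C/C = -2 + 1 = -1)
Y(Z, F) = -7/15 (Y(Z, F) = 14*(-1/30) = -7/15)
I = -1
Y(-31, -37)*I = -7/15*(-1) = 7/15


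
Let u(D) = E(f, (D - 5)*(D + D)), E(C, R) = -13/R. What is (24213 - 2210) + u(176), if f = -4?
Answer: 1324404563/60192 ≈ 22003.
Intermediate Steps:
u(D) = -13/(2*D*(-5 + D)) (u(D) = -13*1/((D - 5)*(D + D)) = -13*1/(2*D*(-5 + D)) = -13/(2*D*(-5 + D)))
(24213 - 2210) + u(176) = (24213 - 2210) - 13/2/(176*(-5 + 176)) = 22003 - 13/2*1/176/171 = 22003 - 13/2*1/176*1/171 = 22003 - 13/60192 = 1324404563/60192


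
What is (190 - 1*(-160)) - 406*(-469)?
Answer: 190764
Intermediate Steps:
(190 - 1*(-160)) - 406*(-469) = (190 + 160) + 190414 = 350 + 190414 = 190764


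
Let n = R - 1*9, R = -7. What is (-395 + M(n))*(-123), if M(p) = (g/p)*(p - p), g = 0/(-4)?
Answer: 48585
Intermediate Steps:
n = -16 (n = -7 - 1*9 = -7 - 9 = -16)
g = 0 (g = 0*(-1/4) = 0)
M(p) = 0 (M(p) = (0/p)*(p - p) = 0*0 = 0)
(-395 + M(n))*(-123) = (-395 + 0)*(-123) = -395*(-123) = 48585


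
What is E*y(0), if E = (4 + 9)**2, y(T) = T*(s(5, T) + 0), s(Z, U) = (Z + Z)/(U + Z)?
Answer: 0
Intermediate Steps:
s(Z, U) = 2*Z/(U + Z) (s(Z, U) = (2*Z)/(U + Z) = 2*Z/(U + Z))
y(T) = 10*T/(5 + T) (y(T) = T*(2*5/(T + 5) + 0) = T*(2*5/(5 + T) + 0) = T*(10/(5 + T) + 0) = T*(10/(5 + T)) = 10*T/(5 + T))
E = 169 (E = 13**2 = 169)
E*y(0) = 169*(10*0/(5 + 0)) = 169*(10*0/5) = 169*(10*0*(1/5)) = 169*0 = 0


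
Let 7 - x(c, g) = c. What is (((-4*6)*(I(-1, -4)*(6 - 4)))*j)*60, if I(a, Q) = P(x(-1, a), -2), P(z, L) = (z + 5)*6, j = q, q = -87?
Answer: 19543680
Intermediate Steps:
x(c, g) = 7 - c
j = -87
P(z, L) = 30 + 6*z (P(z, L) = (5 + z)*6 = 30 + 6*z)
I(a, Q) = 78 (I(a, Q) = 30 + 6*(7 - 1*(-1)) = 30 + 6*(7 + 1) = 30 + 6*8 = 30 + 48 = 78)
(((-4*6)*(I(-1, -4)*(6 - 4)))*j)*60 = (((-4*6)*(78*(6 - 4)))*(-87))*60 = (-1872*2*(-87))*60 = (-24*156*(-87))*60 = -3744*(-87)*60 = 325728*60 = 19543680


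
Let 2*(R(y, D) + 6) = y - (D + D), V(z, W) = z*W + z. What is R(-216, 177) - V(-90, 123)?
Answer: 10869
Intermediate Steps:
V(z, W) = z + W*z (V(z, W) = W*z + z = z + W*z)
R(y, D) = -6 + y/2 - D (R(y, D) = -6 + (y - (D + D))/2 = -6 + (y - 2*D)/2 = -6 + (y/2 - D) = -6 + y/2 - D)
R(-216, 177) - V(-90, 123) = (-6 + (½)*(-216) - 1*177) - (-90)*(1 + 123) = (-6 - 108 - 177) - (-90)*124 = -291 - 1*(-11160) = -291 + 11160 = 10869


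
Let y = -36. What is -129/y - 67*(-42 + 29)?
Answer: 10495/12 ≈ 874.58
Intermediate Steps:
-129/y - 67*(-42 + 29) = -129/(-36) - 67*(-42 + 29) = -129*(-1/36) - 67*(-13) = 43/12 + 871 = 10495/12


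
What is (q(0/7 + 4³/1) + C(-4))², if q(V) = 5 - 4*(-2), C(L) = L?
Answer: 81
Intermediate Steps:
q(V) = 13 (q(V) = 5 + 8 = 13)
(q(0/7 + 4³/1) + C(-4))² = (13 - 4)² = 9² = 81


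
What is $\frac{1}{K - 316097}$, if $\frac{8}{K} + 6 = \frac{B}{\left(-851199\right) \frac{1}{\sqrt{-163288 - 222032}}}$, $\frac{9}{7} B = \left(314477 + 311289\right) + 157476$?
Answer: $\frac{- 71275022 \sqrt{570} + 22982373 i}{- 7264689801345 i + 22529820629134 \sqrt{570}} \approx -3.1636 \cdot 10^{-6} - 1.8019 \cdot 10^{-13} i$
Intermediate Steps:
$B = \frac{5482694}{9}$ ($B = \frac{7 \left(\left(314477 + 311289\right) + 157476\right)}{9} = \frac{7 \left(625766 + 157476\right)}{9} = \frac{7}{9} \cdot 783242 = \frac{5482694}{9} \approx 6.0919 \cdot 10^{5}$)
$K = \frac{8}{-6 - \frac{142550044 i \sqrt{570}}{7660791}}$ ($K = \frac{8}{-6 + \frac{5482694}{9 \left(- \frac{851199}{\sqrt{-163288 - 222032}}\right)}} = \frac{8}{-6 + \frac{5482694}{9 \left(- \frac{851199}{\sqrt{-385320}}\right)}} = \frac{8}{-6 + \frac{5482694}{9 \left(- \frac{851199}{26 i \sqrt{570}}\right)}} = \frac{8}{-6 + \frac{5482694}{9 \left(- 851199 \left(- \frac{i \sqrt{570}}{14820}\right)\right)}} = \frac{8}{-6 + \frac{5482694}{9 \frac{283733 i \sqrt{570}}{4940}}} = \frac{8}{-6 + \frac{5482694 \left(- \frac{26 i \sqrt{570}}{851199}\right)}{9}} = \frac{8}{-6 - \frac{142550044 i \sqrt{570}}{7660791}} \approx -0.00024316 + 0.018004 i$)
$\frac{1}{K - 316097} = \frac{1}{\left(- \frac{234750874982724}{965400527765329003} + \frac{728030729416536 i \sqrt{570}}{965400527765329003}\right) - 316097} = \frac{1}{- \frac{305160210859788076844015}{965400527765329003} + \frac{728030729416536 i \sqrt{570}}{965400527765329003}}$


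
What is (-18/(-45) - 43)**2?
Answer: 45369/25 ≈ 1814.8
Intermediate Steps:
(-18/(-45) - 43)**2 = (-18*(-1/45) - 43)**2 = (2/5 - 43)**2 = (-213/5)**2 = 45369/25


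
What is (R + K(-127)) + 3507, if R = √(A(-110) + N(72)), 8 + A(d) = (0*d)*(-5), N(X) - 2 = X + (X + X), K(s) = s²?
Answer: 19636 + √210 ≈ 19651.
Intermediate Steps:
N(X) = 2 + 3*X (N(X) = 2 + (X + (X + X)) = 2 + (X + 2*X) = 2 + 3*X)
A(d) = -8 (A(d) = -8 + (0*d)*(-5) = -8 + 0*(-5) = -8 + 0 = -8)
R = √210 (R = √(-8 + (2 + 3*72)) = √(-8 + (2 + 216)) = √(-8 + 218) = √210 ≈ 14.491)
(R + K(-127)) + 3507 = (√210 + (-127)²) + 3507 = (√210 + 16129) + 3507 = (16129 + √210) + 3507 = 19636 + √210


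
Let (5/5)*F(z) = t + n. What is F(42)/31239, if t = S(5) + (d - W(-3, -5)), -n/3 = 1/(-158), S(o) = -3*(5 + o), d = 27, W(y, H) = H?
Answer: 319/4935762 ≈ 6.4630e-5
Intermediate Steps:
S(o) = -15 - 3*o
n = 3/158 (n = -3/(-158) = -3*(-1/158) = 3/158 ≈ 0.018987)
t = 2 (t = (-15 - 3*5) + (27 - 1*(-5)) = (-15 - 15) + (27 + 5) = -30 + 32 = 2)
F(z) = 319/158 (F(z) = 2 + 3/158 = 319/158)
F(42)/31239 = (319/158)/31239 = (319/158)*(1/31239) = 319/4935762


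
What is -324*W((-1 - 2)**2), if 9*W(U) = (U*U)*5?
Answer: -14580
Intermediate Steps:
W(U) = 5*U**2/9 (W(U) = ((U*U)*5)/9 = (U**2*5)/9 = (5*U**2)/9 = 5*U**2/9)
-324*W((-1 - 2)**2) = -180*((-1 - 2)**2)**2 = -180*((-3)**2)**2 = -180*9**2 = -180*81 = -324*45 = -14580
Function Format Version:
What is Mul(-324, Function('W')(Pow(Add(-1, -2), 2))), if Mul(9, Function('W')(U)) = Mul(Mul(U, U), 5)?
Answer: -14580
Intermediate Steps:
Function('W')(U) = Mul(Rational(5, 9), Pow(U, 2)) (Function('W')(U) = Mul(Rational(1, 9), Mul(Mul(U, U), 5)) = Mul(Rational(1, 9), Mul(Pow(U, 2), 5)) = Mul(Rational(1, 9), Mul(5, Pow(U, 2))) = Mul(Rational(5, 9), Pow(U, 2)))
Mul(-324, Function('W')(Pow(Add(-1, -2), 2))) = Mul(-324, Mul(Rational(5, 9), Pow(Pow(Add(-1, -2), 2), 2))) = Mul(-324, Mul(Rational(5, 9), Pow(Pow(-3, 2), 2))) = Mul(-324, Mul(Rational(5, 9), Pow(9, 2))) = Mul(-324, Mul(Rational(5, 9), 81)) = Mul(-324, 45) = -14580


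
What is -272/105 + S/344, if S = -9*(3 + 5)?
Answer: -12641/4515 ≈ -2.7998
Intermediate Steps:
S = -72 (S = -9*8 = -72)
-272/105 + S/344 = -272/105 - 72/344 = -272*1/105 - 72*1/344 = -272/105 - 9/43 = -12641/4515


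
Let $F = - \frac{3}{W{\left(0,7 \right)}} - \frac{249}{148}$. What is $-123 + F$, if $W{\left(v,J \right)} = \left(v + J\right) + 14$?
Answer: $- \frac{129319}{1036} \approx -124.83$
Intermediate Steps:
$W{\left(v,J \right)} = 14 + J + v$ ($W{\left(v,J \right)} = \left(J + v\right) + 14 = 14 + J + v$)
$F = - \frac{1891}{1036}$ ($F = - \frac{3}{14 + 7 + 0} - \frac{249}{148} = - \frac{3}{21} - \frac{249}{148} = \left(-3\right) \frac{1}{21} - \frac{249}{148} = - \frac{1}{7} - \frac{249}{148} = - \frac{1891}{1036} \approx -1.8253$)
$-123 + F = -123 - \frac{1891}{1036} = - \frac{129319}{1036}$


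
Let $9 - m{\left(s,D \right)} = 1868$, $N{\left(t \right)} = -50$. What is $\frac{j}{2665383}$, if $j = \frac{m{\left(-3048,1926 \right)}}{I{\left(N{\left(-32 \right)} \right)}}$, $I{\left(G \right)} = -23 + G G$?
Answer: $- \frac{1859}{6602153691} \approx -2.8157 \cdot 10^{-7}$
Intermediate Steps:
$I{\left(G \right)} = -23 + G^{2}$
$m{\left(s,D \right)} = -1859$ ($m{\left(s,D \right)} = 9 - 1868 = -1859$)
$j = - \frac{1859}{2477}$ ($j = - \frac{1859}{-23 + \left(-50\right)^{2}} = - \frac{1859}{-23 + 2500} = - \frac{1859}{2477} \approx -0.7505$)
$\frac{j}{2665383} = - \frac{1859}{2477 \cdot 2665383} = \left(- \frac{1859}{2477}\right) \frac{1}{2665383} = - \frac{1859}{6602153691}$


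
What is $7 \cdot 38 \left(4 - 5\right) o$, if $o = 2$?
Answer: $-532$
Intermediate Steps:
$7 \cdot 38 \left(4 - 5\right) o = 7 \cdot 38 \left(4 - 5\right) 2 = 266 \left(\left(-1\right) 2\right) = 266 \left(-2\right) = -532$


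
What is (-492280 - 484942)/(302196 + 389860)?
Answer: -488611/346028 ≈ -1.4121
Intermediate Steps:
(-492280 - 484942)/(302196 + 389860) = -977222/692056 = -977222*1/692056 = -488611/346028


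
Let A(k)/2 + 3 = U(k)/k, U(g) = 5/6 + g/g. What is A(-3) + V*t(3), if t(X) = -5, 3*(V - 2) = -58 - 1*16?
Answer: 955/9 ≈ 106.11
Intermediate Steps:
U(g) = 11/6 (U(g) = 5*(⅙) + 1 = ⅚ + 1 = 11/6)
V = -68/3 (V = 2 + (-58 - 1*16)/3 = 2 + (-58 - 16)/3 = 2 + (⅓)*(-74) = 2 - 74/3 = -68/3 ≈ -22.667)
A(k) = -6 + 11/(3*k) (A(k) = -6 + 2*(11/(6*k)) = -6 + 11/(3*k))
A(-3) + V*t(3) = (-6 + (11/3)/(-3)) - 68/3*(-5) = (-6 + (11/3)*(-⅓)) + 340/3 = (-6 - 11/9) + 340/3 = -65/9 + 340/3 = 955/9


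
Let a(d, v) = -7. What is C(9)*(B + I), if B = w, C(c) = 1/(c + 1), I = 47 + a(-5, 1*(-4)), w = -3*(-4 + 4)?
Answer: 4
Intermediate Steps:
w = 0 (w = -3*0 = 0)
I = 40 (I = 47 - 7 = 40)
C(c) = 1/(1 + c)
B = 0
C(9)*(B + I) = (0 + 40)/(1 + 9) = 40/10 = (⅒)*40 = 4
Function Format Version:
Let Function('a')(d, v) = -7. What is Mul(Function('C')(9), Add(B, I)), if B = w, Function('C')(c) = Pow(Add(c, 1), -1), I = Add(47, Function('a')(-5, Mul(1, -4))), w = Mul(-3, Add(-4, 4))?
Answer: 4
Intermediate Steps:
w = 0 (w = Mul(-3, 0) = 0)
I = 40 (I = Add(47, -7) = 40)
Function('C')(c) = Pow(Add(1, c), -1)
B = 0
Mul(Function('C')(9), Add(B, I)) = Mul(Pow(Add(1, 9), -1), Add(0, 40)) = Mul(Pow(10, -1), 40) = Mul(Rational(1, 10), 40) = 4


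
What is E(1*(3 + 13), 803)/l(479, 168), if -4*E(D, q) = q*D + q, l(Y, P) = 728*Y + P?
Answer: -13651/1395520 ≈ -0.0097820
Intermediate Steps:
l(Y, P) = P + 728*Y
E(D, q) = -q/4 - D*q/4 (E(D, q) = -(q*D + q)/4 = -(D*q + q)/4 = -(q + D*q)/4 = -q/4 - D*q/4)
E(1*(3 + 13), 803)/l(479, 168) = (-¼*803*(1 + 1*(3 + 13)))/(168 + 728*479) = (-¼*803*(1 + 1*16))/(168 + 348712) = -¼*803*(1 + 16)/348880 = -¼*803*17*(1/348880) = -13651/4*1/348880 = -13651/1395520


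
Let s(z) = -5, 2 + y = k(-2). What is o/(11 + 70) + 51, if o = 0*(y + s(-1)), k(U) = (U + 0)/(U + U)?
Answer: 51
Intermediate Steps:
k(U) = ½ (k(U) = U/((2*U)) = U*(1/(2*U)) = ½)
y = -3/2 (y = -2 + ½ = -3/2 ≈ -1.5000)
o = 0 (o = 0*(-3/2 - 5) = 0*(-13/2) = 0)
o/(11 + 70) + 51 = 0/(11 + 70) + 51 = 0/81 + 51 = 0*(1/81) + 51 = 0 + 51 = 51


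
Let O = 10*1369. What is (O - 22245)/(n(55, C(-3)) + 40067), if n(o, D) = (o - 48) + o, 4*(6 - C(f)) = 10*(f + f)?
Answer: -8555/40129 ≈ -0.21319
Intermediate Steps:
C(f) = 6 - 5*f (C(f) = 6 - 5*(f + f)/2 = 6 - 5*2*f/2 = 6 - 5*f)
O = 13690
n(o, D) = -48 + 2*o (n(o, D) = (-48 + o) + o = -48 + 2*o)
(O - 22245)/(n(55, C(-3)) + 40067) = (13690 - 22245)/((-48 + 2*55) + 40067) = -8555/((-48 + 110) + 40067) = -8555/(62 + 40067) = -8555/40129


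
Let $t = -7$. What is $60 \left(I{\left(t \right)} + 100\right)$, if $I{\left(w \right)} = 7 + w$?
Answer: $6000$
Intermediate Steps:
$60 \left(I{\left(t \right)} + 100\right) = 60 \left(\left(7 - 7\right) + 100\right) = 60 \left(0 + 100\right) = 60 \cdot 100 = 6000$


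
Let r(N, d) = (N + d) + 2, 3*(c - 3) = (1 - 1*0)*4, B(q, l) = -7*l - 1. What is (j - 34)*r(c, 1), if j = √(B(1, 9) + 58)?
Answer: -748/3 + 22*I*√6/3 ≈ -249.33 + 17.963*I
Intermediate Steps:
B(q, l) = -1 - 7*l
c = 13/3 (c = 3 + ((1 - 1*0)*4)/3 = 3 + ((1 + 0)*4)/3 = 3 + (1*4)/3 = 3 + (⅓)*4 = 3 + 4/3 = 13/3 ≈ 4.3333)
r(N, d) = 2 + N + d
j = I*√6 (j = √((-1 - 7*9) + 58) = √((-1 - 63) + 58) = √(-64 + 58) = √(-6) = I*√6 ≈ 2.4495*I)
(j - 34)*r(c, 1) = (I*√6 - 34)*(2 + 13/3 + 1) = (-34 + I*√6)*(22/3) = -748/3 + 22*I*√6/3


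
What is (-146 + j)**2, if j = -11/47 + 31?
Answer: 29333056/2209 ≈ 13279.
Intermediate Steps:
j = 1446/47 (j = -11*1/47 + 31 = -11/47 + 31 = 1446/47 ≈ 30.766)
(-146 + j)**2 = (-146 + 1446/47)**2 = (-5416/47)**2 = 29333056/2209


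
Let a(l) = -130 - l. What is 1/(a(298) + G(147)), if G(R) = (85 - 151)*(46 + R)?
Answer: -1/13166 ≈ -7.5953e-5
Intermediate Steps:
G(R) = -3036 - 66*R (G(R) = -66*(46 + R) = -3036 - 66*R)
1/(a(298) + G(147)) = 1/((-130 - 1*298) + (-3036 - 66*147)) = 1/((-130 - 298) + (-3036 - 9702)) = 1/(-428 - 12738) = 1/(-13166) = -1/13166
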